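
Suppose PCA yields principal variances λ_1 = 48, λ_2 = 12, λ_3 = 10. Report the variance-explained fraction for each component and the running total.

Step 1 — total variance = trace(Sigma) = Σ λ_i = 48 + 12 + 10 = 70.

Step 2 — fraction explained by component i = λ_i / Σ λ:
  PC1: 48/70 = 0.6857
  PC2: 12/70 = 0.1714
  PC3: 10/70 = 0.1429

Step 3 — cumulative fraction after k components = (λ_1 + ... + λ_k) / Σ λ:
  k = 1: 48/70 = 0.6857
  k = 2: (48 + 12)/70 = 60/70 = 0.8571
  k = 3: (48 + 12 + 10)/70 = 70/70 = 1

Summary (fraction, with percent):

explained: PC1 0.6857 (68.57%), PC2 0.1714 (17.14%), PC3 0.1429 (14.29%);  cumulative: 0.6857, 0.8571, 1


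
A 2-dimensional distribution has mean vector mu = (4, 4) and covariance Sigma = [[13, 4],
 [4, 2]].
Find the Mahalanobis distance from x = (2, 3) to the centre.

Step 1 — centre the observation: (x - mu) = (-2, -1).

Step 2 — invert Sigma. det(Sigma) = 13·2 - (4)² = 10.
  Sigma^{-1} = (1/det) · [[d, -b], [-b, a]] = [[0.2, -0.4],
 [-0.4, 1.3]].

Step 3 — form the quadratic (x - mu)^T · Sigma^{-1} · (x - mu):
  Sigma^{-1} · (x - mu) = (0, -0.5).
  (x - mu)^T · [Sigma^{-1} · (x - mu)] = (-2)·(0) + (-1)·(-0.5) = 0.5.

Step 4 — take square root: d = √(0.5) ≈ 0.7071.

d(x, mu) = √(0.5) ≈ 0.7071


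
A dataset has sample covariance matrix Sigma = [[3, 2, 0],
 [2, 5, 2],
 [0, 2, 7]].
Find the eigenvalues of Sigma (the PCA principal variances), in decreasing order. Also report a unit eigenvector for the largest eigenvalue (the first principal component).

Step 1 — characteristic polynomial p(λ) = det(λI - Sigma) = λ³ - tr·λ² + c_1·λ - det, where tr = trace, c_1 = sum of the principal 2×2 minors, det = det(Sigma):
  tr = 3 + 5 + 7 = 15,
  c_1 = (3·5 - (2)²) + (3·7 - (0)²) + (5·7 - (2)²) = 11 + 21 + 31 = 63,
  det = 3·(5·7 - (2)²) - (2)·((2)·7 - (2)·(0)) + (0)·((2)·(2) - 5·(0)) = 3·(31) - (2)·(14) + (0)·(4) = 65.
  So p(λ) = λ³ - 15λ² + 63λ - 65.
Step 2 — look for an integer root (rational root theorem: any rational root is an integer divisor of 65). Testing λ = 5:
  p(5) = 125 - 375 + 315 - 65 = 0  ✓
  Dividing out (λ - 5): p(λ) = (λ - 5)(λ² - 10λ + 13).
Step 3 — remaining eigenvalues from the quadratic λ² - 10λ + 13 = 0:
  Δ = 10² - 4·13 = 100 - 52 = 48,  λ = (10 ± √48)/2 = (10 ± 6.9282)/2 ≈ 8.4641 or 1.5359.
  Sorted: λ_1 = 8.4641,  λ_2 = 5,  λ_3 = 1.5359  (check: sum = 15 = tr ✓).

Step 4 — unit eigenvector for λ_1 ≈ 8.4641: v spans the null space of (Sigma - λ_1 I), whose rows are
  r_1 = (-5.4641, 2, 0),  r_2 = (2, -3.4641, 2),  r_3 = (0, 2, -1.4641).
  v is orthogonal to every row, so take v ∝ r_1 × r_2 = ((2)·(2) - (0)·(-3.4641), (0)·(2) - (-5.4641)·(2), (-5.4641)·(-3.4641) - (2)·(2)) ≈ (4, 10.9282, 14.9282).
  Let u = (4, 10.9282, 14.9282).
  ||u|| = √((4)² + (10.9282)² + (14.9282)²) = √(358.2769) ≈ 18.9282,  v_1 = u/||u|| ≈ (0.2113, 0.5774, 0.7887) (||v_1|| = 1).

λ_1 = 8.4641,  λ_2 = 5,  λ_3 = 1.5359;  v_1 ≈ (0.2113, 0.5774, 0.7887)


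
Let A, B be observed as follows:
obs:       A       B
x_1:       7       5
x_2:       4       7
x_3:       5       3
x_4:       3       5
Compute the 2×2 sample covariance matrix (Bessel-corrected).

Step 1 — column means:
  mean(A) = (7 + 4 + 5 + 3) / 4 = 19/4 = 4.75
  mean(B) = (5 + 7 + 3 + 5) / 4 = 20/4 = 5

Step 2 — sample covariance S[i,j] = (1/(n-1)) · Σ_k (x_{k,i} - mean_i) · (x_{k,j} - mean_j), with n-1 = 3.
  S[A,A] = ((2.25)·(2.25) + (-0.75)·(-0.75) + (0.25)·(0.25) + (-1.75)·(-1.75)) / 3 = 8.75/3 = 2.9167
  S[A,B] = ((2.25)·(0) + (-0.75)·(2) + (0.25)·(-2) + (-1.75)·(0)) / 3 = -2/3 = -0.6667
  S[B,B] = ((0)·(0) + (2)·(2) + (-2)·(-2) + (0)·(0)) / 3 = 8/3 = 2.6667

S is symmetric (S[j,i] = S[i,j]). Assembling:

S = [[2.9167, -0.6667],
 [-0.6667, 2.6667]]


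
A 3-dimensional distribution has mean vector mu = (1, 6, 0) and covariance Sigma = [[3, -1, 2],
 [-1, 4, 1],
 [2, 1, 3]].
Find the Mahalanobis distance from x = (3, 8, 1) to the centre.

Step 1 — centre the observation: (x - mu) = (2, 2, 1).

Step 2 — invert Sigma (cofactor / det for 3×3, or solve directly):
  Sigma^{-1} = [[1.1, 0.5, -0.9],
 [0.5, 0.5, -0.5],
 [-0.9, -0.5, 1.1]].

Step 3 — form the quadratic (x - mu)^T · Sigma^{-1} · (x - mu):
  Sigma^{-1} · (x - mu) = (2.3, 1.5, -1.7).
  (x - mu)^T · [Sigma^{-1} · (x - mu)] = (2)·(2.3) + (2)·(1.5) + (1)·(-1.7) = 5.9.

Step 4 — take square root: d = √(5.9) ≈ 2.429.

d(x, mu) = √(5.9) ≈ 2.429


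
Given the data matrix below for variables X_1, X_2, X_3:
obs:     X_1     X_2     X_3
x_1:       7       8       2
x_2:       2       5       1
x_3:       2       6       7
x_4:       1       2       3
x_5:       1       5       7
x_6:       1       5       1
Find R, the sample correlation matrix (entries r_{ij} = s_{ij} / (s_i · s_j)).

Step 1 — column means:
  mean(X_1) = (7 + 2 + 2 + 1 + 1 + 1) / 6 = 14/6 = 2.3333
  mean(X_2) = (8 + 5 + 6 + 2 + 5 + 5) / 6 = 31/6 = 5.1667
  mean(X_3) = (2 + 1 + 7 + 3 + 7 + 1) / 6 = 21/6 = 3.5

Step 2 — sample variances and covariances s[i,j] = (1/(n-1)) · Σ_k (x_{k,i} - mean_i) · (x_{k,j} - mean_j), with n-1 = 5:
  s[X_1,X_1] = ((4.6667)·(4.6667) + (-0.3333)·(-0.3333) + (-0.3333)·(-0.3333) + (-1.3333)·(-1.3333) + (-1.3333)·(-1.3333) + (-1.3333)·(-1.3333)) / 5 = 27.3333/5 = 5.4667
  s[X_1,X_2] = ((4.6667)·(2.8333) + (-0.3333)·(-0.1667) + (-0.3333)·(0.8333) + (-1.3333)·(-3.1667) + (-1.3333)·(-0.1667) + (-1.3333)·(-0.1667)) / 5 = 17.6667/5 = 3.5333
  s[X_1,X_3] = ((4.6667)·(-1.5) + (-0.3333)·(-2.5) + (-0.3333)·(3.5) + (-1.3333)·(-0.5) + (-1.3333)·(3.5) + (-1.3333)·(-2.5)) / 5 = -8/5 = -1.6
  s[X_2,X_2] = ((2.8333)·(2.8333) + (-0.1667)·(-0.1667) + (0.8333)·(0.8333) + (-3.1667)·(-3.1667) + (-0.1667)·(-0.1667) + (-0.1667)·(-0.1667)) / 5 = 18.8333/5 = 3.7667
  s[X_2,X_3] = ((2.8333)·(-1.5) + (-0.1667)·(-2.5) + (0.8333)·(3.5) + (-3.1667)·(-0.5) + (-0.1667)·(3.5) + (-0.1667)·(-2.5)) / 5 = 0.5/5 = 0.1
  s[X_3,X_3] = ((-1.5)·(-1.5) + (-2.5)·(-2.5) + (3.5)·(3.5) + (-0.5)·(-0.5) + (3.5)·(3.5) + (-2.5)·(-2.5)) / 5 = 39.5/5 = 7.9
  Sample standard deviations s_i = √(s[i,i]):
  s(X_1) = √(5.4667) = 2.3381
  s(X_2) = √(3.7667) = 1.9408
  s(X_3) = √(7.9) = 2.8107

Step 3 — r_{ij} = s_{ij} / (s_i · s_j):
  r[X_1,X_1] = 1 (diagonal).
  r[X_1,X_2] = 3.5333 / (2.3381 · 1.9408) = 3.5333 / 4.5377 = 0.7787
  r[X_1,X_3] = -1.6 / (2.3381 · 2.8107) = -1.6 / 6.5717 = -0.2435
  r[X_2,X_2] = 1 (diagonal).
  r[X_2,X_3] = 0.1 / (1.9408 · 2.8107) = 0.1 / 5.455 = 0.0183
  r[X_3,X_3] = 1 (diagonal).

R is symmetric with unit diagonal. Assembling:

R = [[1, 0.7787, -0.2435],
 [0.7787, 1, 0.0183],
 [-0.2435, 0.0183, 1]]


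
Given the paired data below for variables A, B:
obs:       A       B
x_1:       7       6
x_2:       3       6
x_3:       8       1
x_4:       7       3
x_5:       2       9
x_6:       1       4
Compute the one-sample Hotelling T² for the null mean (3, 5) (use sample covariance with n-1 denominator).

Step 1 — sample mean vector:
  mean(A) = (7 + 3 + 8 + 7 + 2 + 1) / 6 = 28/6 = 4.6667
  mean(B) = (6 + 6 + 1 + 3 + 9 + 4) / 6 = 29/6 = 4.8333
  x̄ = (4.6667, 4.8333),  deviation x̄ - mu_0 = (4.6667, 4.8333) - (3, 5) = (1.6667, -0.1667).

Step 2 — sample covariance matrix, S[i,j] = (1/(n-1)) · Σ_k (x_{k,i} - mean_i) · (x_{k,j} - mean_j), divisor n-1 = 5:
  S[A,A] = ((2.3333)·(2.3333) + (-1.6667)·(-1.6667) + (3.3333)·(3.3333) + (2.3333)·(2.3333) + (-2.6667)·(-2.6667) + (-3.6667)·(-3.6667)) / 5 = 45.3333/5 = 9.0667
  S[A,B] = ((2.3333)·(1.1667) + (-1.6667)·(1.1667) + (3.3333)·(-3.8333) + (2.3333)·(-1.8333) + (-2.6667)·(4.1667) + (-3.6667)·(-0.8333)) / 5 = -24.3333/5 = -4.8667
  S[B,B] = ((1.1667)·(1.1667) + (1.1667)·(1.1667) + (-3.8333)·(-3.8333) + (-1.8333)·(-1.8333) + (4.1667)·(4.1667) + (-0.8333)·(-0.8333)) / 5 = 38.8333/5 = 7.7667
  S = [[9.0667, -4.8667],
 [-4.8667, 7.7667]].

Step 3 — invert S. det(S) = 9.0667·7.7667 - (-4.8667)² = 46.7333.
  S^{-1} = (1/det) · [[d, -b], [-b, a]] = [[0.1662, 0.1041],
 [0.1041, 0.194]].

Step 4 — quadratic form (x̄ - mu_0)^T · S^{-1} · (x̄ - mu_0):
  S^{-1} · (x̄ - mu_0) = (0.2596, 0.1412),
  (x̄ - mu_0)^T · [...] = (1.6667)·(0.2596) + (-0.1667)·(0.1412) = 0.4092.

Step 5 — scale by n: T² = 6 · 0.4092 = 2.4551.

T² ≈ 2.4551


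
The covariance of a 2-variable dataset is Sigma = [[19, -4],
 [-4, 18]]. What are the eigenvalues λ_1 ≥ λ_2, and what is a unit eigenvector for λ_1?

Step 1 — characteristic polynomial of 2×2 Sigma:
  det(Sigma - λI) = λ² - trace · λ + det = 0.
  trace = 19 + 18 = 37, det = 19·18 - (-4)² = 326.
Step 2 — discriminant:
  Δ = trace² - 4·det = 1369 - 1304 = 65.
Step 3 — eigenvalues:
  λ = (trace ± √Δ)/2 = (37 ± 8.0623)/2,
  λ_1 = 22.5311,  λ_2 = 14.4689.

Step 4 — unit eigenvector for λ_1: solve (Sigma - λ_1 I)v = 0. First row:
  (19 - 22.5311)·v_x + (-4)·v_y = 0, i.e. (-3.5311)·v_x + (-4)·v_y = 0,
  so v ∝ (b, λ_1 - a) = (-4, 3.5311); multiply by -1 so the first entry is positive: u = (4, -3.5311).
  ||u|| = √((4)² + (-3.5311)²) = √(28.4689) ≈ 5.3356,
  v_1 = u/||u|| ≈ (0.7497, -0.6618) (||v_1|| = 1).

λ_1 = 22.5311,  λ_2 = 14.4689;  v_1 ≈ (0.7497, -0.6618)


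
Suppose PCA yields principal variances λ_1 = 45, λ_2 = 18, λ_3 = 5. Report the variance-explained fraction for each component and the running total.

Step 1 — total variance = trace(Sigma) = Σ λ_i = 45 + 18 + 5 = 68.

Step 2 — fraction explained by component i = λ_i / Σ λ:
  PC1: 45/68 = 0.6618
  PC2: 18/68 = 0.2647
  PC3: 5/68 = 0.0735

Step 3 — cumulative fraction after k components = (λ_1 + ... + λ_k) / Σ λ:
  k = 1: 45/68 = 0.6618
  k = 2: (45 + 18)/68 = 63/68 = 0.9265
  k = 3: (45 + 18 + 5)/68 = 68/68 = 1

Summary (fraction, with percent):

explained: PC1 0.6618 (66.18%), PC2 0.2647 (26.47%), PC3 0.0735 (7.35%);  cumulative: 0.6618, 0.9265, 1


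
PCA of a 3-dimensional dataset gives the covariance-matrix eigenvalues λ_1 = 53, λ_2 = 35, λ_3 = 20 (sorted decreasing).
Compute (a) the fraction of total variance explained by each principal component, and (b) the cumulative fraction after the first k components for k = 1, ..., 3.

Step 1 — total variance = trace(Sigma) = Σ λ_i = 53 + 35 + 20 = 108.

Step 2 — fraction explained by component i = λ_i / Σ λ:
  PC1: 53/108 = 0.4907
  PC2: 35/108 = 0.3241
  PC3: 20/108 = 0.1852

Step 3 — cumulative fraction after k components = (λ_1 + ... + λ_k) / Σ λ:
  k = 1: 53/108 = 0.4907
  k = 2: (53 + 35)/108 = 88/108 = 0.8148
  k = 3: (53 + 35 + 20)/108 = 108/108 = 1

Summary (fraction, with percent):

explained: PC1 0.4907 (49.07%), PC2 0.3241 (32.41%), PC3 0.1852 (18.52%);  cumulative: 0.4907, 0.8148, 1


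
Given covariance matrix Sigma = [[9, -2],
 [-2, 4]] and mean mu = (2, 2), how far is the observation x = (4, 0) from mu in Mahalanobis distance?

Step 1 — centre the observation: (x - mu) = (2, -2).

Step 2 — invert Sigma. det(Sigma) = 9·4 - (-2)² = 32.
  Sigma^{-1} = (1/det) · [[d, -b], [-b, a]] = [[0.125, 0.0625],
 [0.0625, 0.2812]].

Step 3 — form the quadratic (x - mu)^T · Sigma^{-1} · (x - mu):
  Sigma^{-1} · (x - mu) = (0.125, -0.4375).
  (x - mu)^T · [Sigma^{-1} · (x - mu)] = (2)·(0.125) + (-2)·(-0.4375) = 1.125.

Step 4 — take square root: d = √(1.125) ≈ 1.0607.

d(x, mu) = √(1.125) ≈ 1.0607


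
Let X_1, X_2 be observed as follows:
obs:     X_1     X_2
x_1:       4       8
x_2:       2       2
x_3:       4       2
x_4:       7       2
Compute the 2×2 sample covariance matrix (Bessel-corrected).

Step 1 — column means:
  mean(X_1) = (4 + 2 + 4 + 7) / 4 = 17/4 = 4.25
  mean(X_2) = (8 + 2 + 2 + 2) / 4 = 14/4 = 3.5

Step 2 — sample covariance S[i,j] = (1/(n-1)) · Σ_k (x_{k,i} - mean_i) · (x_{k,j} - mean_j), with n-1 = 3.
  S[X_1,X_1] = ((-0.25)·(-0.25) + (-2.25)·(-2.25) + (-0.25)·(-0.25) + (2.75)·(2.75)) / 3 = 12.75/3 = 4.25
  S[X_1,X_2] = ((-0.25)·(4.5) + (-2.25)·(-1.5) + (-0.25)·(-1.5) + (2.75)·(-1.5)) / 3 = -1.5/3 = -0.5
  S[X_2,X_2] = ((4.5)·(4.5) + (-1.5)·(-1.5) + (-1.5)·(-1.5) + (-1.5)·(-1.5)) / 3 = 27/3 = 9

S is symmetric (S[j,i] = S[i,j]). Assembling:

S = [[4.25, -0.5],
 [-0.5, 9]]


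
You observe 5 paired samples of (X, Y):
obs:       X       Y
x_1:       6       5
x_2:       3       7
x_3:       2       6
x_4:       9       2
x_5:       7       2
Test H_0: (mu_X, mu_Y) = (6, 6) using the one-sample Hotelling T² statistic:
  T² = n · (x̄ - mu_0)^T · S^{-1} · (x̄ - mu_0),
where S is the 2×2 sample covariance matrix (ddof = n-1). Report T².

Step 1 — sample mean vector:
  mean(X) = (6 + 3 + 2 + 9 + 7) / 5 = 27/5 = 5.4
  mean(Y) = (5 + 7 + 6 + 2 + 2) / 5 = 22/5 = 4.4
  x̄ = (5.4, 4.4),  deviation x̄ - mu_0 = (5.4, 4.4) - (6, 6) = (-0.6, -1.6).

Step 2 — sample covariance matrix, S[i,j] = (1/(n-1)) · Σ_k (x_{k,i} - mean_i) · (x_{k,j} - mean_j), divisor n-1 = 4:
  S[X,X] = ((0.6)·(0.6) + (-2.4)·(-2.4) + (-3.4)·(-3.4) + (3.6)·(3.6) + (1.6)·(1.6)) / 4 = 33.2/4 = 8.3
  S[X,Y] = ((0.6)·(0.6) + (-2.4)·(2.6) + (-3.4)·(1.6) + (3.6)·(-2.4) + (1.6)·(-2.4)) / 4 = -23.8/4 = -5.95
  S[Y,Y] = ((0.6)·(0.6) + (2.6)·(2.6) + (1.6)·(1.6) + (-2.4)·(-2.4) + (-2.4)·(-2.4)) / 4 = 21.2/4 = 5.3
  S = [[8.3, -5.95],
 [-5.95, 5.3]].

Step 3 — invert S. det(S) = 8.3·5.3 - (-5.95)² = 8.5875.
  S^{-1} = (1/det) · [[d, -b], [-b, a]] = [[0.6172, 0.6929],
 [0.6929, 0.9665]].

Step 4 — quadratic form (x̄ - mu_0)^T · S^{-1} · (x̄ - mu_0):
  S^{-1} · (x̄ - mu_0) = (-1.4789, -1.9622),
  (x̄ - mu_0)^T · [...] = (-0.6)·(-1.4789) + (-1.6)·(-1.9622) = 4.0268.

Step 5 — scale by n: T² = 5 · 4.0268 = 20.1339.

T² ≈ 20.1339


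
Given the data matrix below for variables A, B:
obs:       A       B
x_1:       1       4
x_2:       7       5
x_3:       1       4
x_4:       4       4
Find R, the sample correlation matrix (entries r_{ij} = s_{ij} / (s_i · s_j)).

Step 1 — column means:
  mean(A) = (1 + 7 + 1 + 4) / 4 = 13/4 = 3.25
  mean(B) = (4 + 5 + 4 + 4) / 4 = 17/4 = 4.25

Step 2 — sample variances and covariances s[i,j] = (1/(n-1)) · Σ_k (x_{k,i} - mean_i) · (x_{k,j} - mean_j), with n-1 = 3:
  s[A,A] = ((-2.25)·(-2.25) + (3.75)·(3.75) + (-2.25)·(-2.25) + (0.75)·(0.75)) / 3 = 24.75/3 = 8.25
  s[A,B] = ((-2.25)·(-0.25) + (3.75)·(0.75) + (-2.25)·(-0.25) + (0.75)·(-0.25)) / 3 = 3.75/3 = 1.25
  s[B,B] = ((-0.25)·(-0.25) + (0.75)·(0.75) + (-0.25)·(-0.25) + (-0.25)·(-0.25)) / 3 = 0.75/3 = 0.25
  Sample standard deviations s_i = √(s[i,i]):
  s(A) = √(8.25) = 2.8723
  s(B) = √(0.25) = 0.5

Step 3 — r_{ij} = s_{ij} / (s_i · s_j):
  r[A,A] = 1 (diagonal).
  r[A,B] = 1.25 / (2.8723 · 0.5) = 1.25 / 1.4361 = 0.8704
  r[B,B] = 1 (diagonal).

R is symmetric with unit diagonal. Assembling:

R = [[1, 0.8704],
 [0.8704, 1]]


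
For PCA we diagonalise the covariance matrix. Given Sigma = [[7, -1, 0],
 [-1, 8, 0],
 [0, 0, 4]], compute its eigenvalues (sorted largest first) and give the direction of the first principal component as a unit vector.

Step 1 — characteristic polynomial p(λ) = det(λI - Sigma) = λ³ - tr·λ² + c_1·λ - det, where tr = trace, c_1 = sum of the principal 2×2 minors, det = det(Sigma):
  tr = 7 + 8 + 4 = 19,
  c_1 = (7·8 - (-1)²) + (7·4 - (0)²) + (8·4 - (0)²) = 55 + 28 + 32 = 115,
  det = 7·(8·4 - (0)²) - (-1)·((-1)·4 - (0)·(0)) + (0)·((-1)·(0) - 8·(0)) = 7·(32) - (-1)·(-4) + (0)·(0) = 220.
  So p(λ) = λ³ - 19λ² + 115λ - 220.
Step 2 — look for an integer root (rational root theorem: any rational root is an integer divisor of 220). Testing λ = 4:
  p(4) = 64 - 304 + 460 - 220 = 0  ✓
  Dividing out (λ - 4): p(λ) = (λ - 4)(λ² - 15λ + 55).
Step 3 — remaining eigenvalues from the quadratic λ² - 15λ + 55 = 0:
  Δ = 15² - 4·55 = 225 - 220 = 5,  λ = (15 ± √5)/2 = (15 ± 2.2361)/2 ≈ 8.618 or 6.382.
  Sorted: λ_1 = 8.618,  λ_2 = 6.382,  λ_3 = 4  (check: sum = 19 = tr ✓).

Step 4 — unit eigenvector for λ_1 ≈ 8.618: v spans the null space of (Sigma - λ_1 I), whose rows are
  r_1 = (-1.618, -1, 0),  r_2 = (-1, -0.618, 0),  r_3 = (0, 0, -4.618).
  v is orthogonal to every row, so take v ∝ r_1 × r_3 = ((-1)·(-4.618) - (0)·(0), (0)·(0) - (-1.618)·(-4.618), (-1.618)·(0) - (-1)·(0)) ≈ (4.618, -7.4721, 0).
  Let u = (4.618, -7.4721, 0).
  ||u|| = √((4.618)² + (-7.4721)² + (0)²) = √(77.1591) ≈ 8.784,  v_1 = u/||u|| ≈ (0.5257, -0.8507, 0) (||v_1|| = 1).

λ_1 = 8.618,  λ_2 = 6.382,  λ_3 = 4;  v_1 ≈ (0.5257, -0.8507, 0)


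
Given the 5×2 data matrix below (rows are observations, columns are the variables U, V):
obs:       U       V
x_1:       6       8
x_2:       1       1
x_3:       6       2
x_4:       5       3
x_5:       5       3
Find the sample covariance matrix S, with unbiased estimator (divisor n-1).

Step 1 — column means:
  mean(U) = (6 + 1 + 6 + 5 + 5) / 5 = 23/5 = 4.6
  mean(V) = (8 + 1 + 2 + 3 + 3) / 5 = 17/5 = 3.4

Step 2 — sample covariance S[i,j] = (1/(n-1)) · Σ_k (x_{k,i} - mean_i) · (x_{k,j} - mean_j), with n-1 = 4.
  S[U,U] = ((1.4)·(1.4) + (-3.6)·(-3.6) + (1.4)·(1.4) + (0.4)·(0.4) + (0.4)·(0.4)) / 4 = 17.2/4 = 4.3
  S[U,V] = ((1.4)·(4.6) + (-3.6)·(-2.4) + (1.4)·(-1.4) + (0.4)·(-0.4) + (0.4)·(-0.4)) / 4 = 12.8/4 = 3.2
  S[V,V] = ((4.6)·(4.6) + (-2.4)·(-2.4) + (-1.4)·(-1.4) + (-0.4)·(-0.4) + (-0.4)·(-0.4)) / 4 = 29.2/4 = 7.3

S is symmetric (S[j,i] = S[i,j]). Assembling:

S = [[4.3, 3.2],
 [3.2, 7.3]]


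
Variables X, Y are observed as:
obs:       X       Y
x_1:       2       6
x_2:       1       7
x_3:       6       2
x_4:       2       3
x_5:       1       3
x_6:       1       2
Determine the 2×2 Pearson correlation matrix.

Step 1 — column means:
  mean(X) = (2 + 1 + 6 + 2 + 1 + 1) / 6 = 13/6 = 2.1667
  mean(Y) = (6 + 7 + 2 + 3 + 3 + 2) / 6 = 23/6 = 3.8333

Step 2 — sample variances and covariances s[i,j] = (1/(n-1)) · Σ_k (x_{k,i} - mean_i) · (x_{k,j} - mean_j), with n-1 = 5:
  s[X,X] = ((-0.1667)·(-0.1667) + (-1.1667)·(-1.1667) + (3.8333)·(3.8333) + (-0.1667)·(-0.1667) + (-1.1667)·(-1.1667) + (-1.1667)·(-1.1667)) / 5 = 18.8333/5 = 3.7667
  s[X,Y] = ((-0.1667)·(2.1667) + (-1.1667)·(3.1667) + (3.8333)·(-1.8333) + (-0.1667)·(-0.8333) + (-1.1667)·(-0.8333) + (-1.1667)·(-1.8333)) / 5 = -7.8333/5 = -1.5667
  s[Y,Y] = ((2.1667)·(2.1667) + (3.1667)·(3.1667) + (-1.8333)·(-1.8333) + (-0.8333)·(-0.8333) + (-0.8333)·(-0.8333) + (-1.8333)·(-1.8333)) / 5 = 22.8333/5 = 4.5667
  Sample standard deviations s_i = √(s[i,i]):
  s(X) = √(3.7667) = 1.9408
  s(Y) = √(4.5667) = 2.137

Step 3 — r_{ij} = s_{ij} / (s_i · s_j):
  r[X,X] = 1 (diagonal).
  r[X,Y] = -1.5667 / (1.9408 · 2.137) = -1.5667 / 4.1474 = -0.3777
  r[Y,Y] = 1 (diagonal).

R is symmetric with unit diagonal. Assembling:

R = [[1, -0.3777],
 [-0.3777, 1]]


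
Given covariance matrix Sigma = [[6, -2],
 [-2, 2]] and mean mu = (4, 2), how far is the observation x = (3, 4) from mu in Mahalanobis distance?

Step 1 — centre the observation: (x - mu) = (-1, 2).

Step 2 — invert Sigma. det(Sigma) = 6·2 - (-2)² = 8.
  Sigma^{-1} = (1/det) · [[d, -b], [-b, a]] = [[0.25, 0.25],
 [0.25, 0.75]].

Step 3 — form the quadratic (x - mu)^T · Sigma^{-1} · (x - mu):
  Sigma^{-1} · (x - mu) = (0.25, 1.25).
  (x - mu)^T · [Sigma^{-1} · (x - mu)] = (-1)·(0.25) + (2)·(1.25) = 2.25.

Step 4 — take square root: d = √(2.25) ≈ 1.5.

d(x, mu) = √(2.25) ≈ 1.5


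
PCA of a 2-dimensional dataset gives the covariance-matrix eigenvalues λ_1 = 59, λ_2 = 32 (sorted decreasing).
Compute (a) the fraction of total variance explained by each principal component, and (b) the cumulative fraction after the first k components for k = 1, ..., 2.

Step 1 — total variance = trace(Sigma) = Σ λ_i = 59 + 32 = 91.

Step 2 — fraction explained by component i = λ_i / Σ λ:
  PC1: 59/91 = 0.6484
  PC2: 32/91 = 0.3516

Step 3 — cumulative fraction after k components = (λ_1 + ... + λ_k) / Σ λ:
  k = 1: 59/91 = 0.6484
  k = 2: (59 + 32)/91 = 91/91 = 1

Summary (fraction, with percent):

explained: PC1 0.6484 (64.84%), PC2 0.3516 (35.16%);  cumulative: 0.6484, 1


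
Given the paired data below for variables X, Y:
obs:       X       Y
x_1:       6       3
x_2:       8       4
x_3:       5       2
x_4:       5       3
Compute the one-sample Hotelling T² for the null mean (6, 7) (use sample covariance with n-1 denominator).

Step 1 — sample mean vector:
  mean(X) = (6 + 8 + 5 + 5) / 4 = 24/4 = 6
  mean(Y) = (3 + 4 + 2 + 3) / 4 = 12/4 = 3
  x̄ = (6, 3),  deviation x̄ - mu_0 = (6, 3) - (6, 7) = (0, -4).

Step 2 — sample covariance matrix, S[i,j] = (1/(n-1)) · Σ_k (x_{k,i} - mean_i) · (x_{k,j} - mean_j), divisor n-1 = 3:
  S[X,X] = ((0)·(0) + (2)·(2) + (-1)·(-1) + (-1)·(-1)) / 3 = 6/3 = 2
  S[X,Y] = ((0)·(0) + (2)·(1) + (-1)·(-1) + (-1)·(0)) / 3 = 3/3 = 1
  S[Y,Y] = ((0)·(0) + (1)·(1) + (-1)·(-1) + (0)·(0)) / 3 = 2/3 = 0.6667
  S = [[2, 1],
 [1, 0.6667]].

Step 3 — invert S. det(S) = 2·0.6667 - (1)² = 0.3333.
  S^{-1} = (1/det) · [[d, -b], [-b, a]] = [[2, -3],
 [-3, 6]].

Step 4 — quadratic form (x̄ - mu_0)^T · S^{-1} · (x̄ - mu_0):
  S^{-1} · (x̄ - mu_0) = (12, -24),
  (x̄ - mu_0)^T · [...] = (0)·(12) + (-4)·(-24) = 96.

Step 5 — scale by n: T² = 4 · 96 = 384.

T² ≈ 384


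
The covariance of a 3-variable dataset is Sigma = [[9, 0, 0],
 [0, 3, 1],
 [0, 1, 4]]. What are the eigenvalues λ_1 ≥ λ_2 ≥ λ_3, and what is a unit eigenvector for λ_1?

Step 1 — characteristic polynomial p(λ) = det(λI - Sigma) = λ³ - tr·λ² + c_1·λ - det, where tr = trace, c_1 = sum of the principal 2×2 minors, det = det(Sigma):
  tr = 9 + 3 + 4 = 16,
  c_1 = (9·3 - (0)²) + (9·4 - (0)²) + (3·4 - (1)²) = 27 + 36 + 11 = 74,
  det = 9·(3·4 - (1)²) - (0)·((0)·4 - (1)·(0)) + (0)·((0)·(1) - 3·(0)) = 9·(11) - (0)·(0) + (0)·(0) = 99.
  So p(λ) = λ³ - 16λ² + 74λ - 99.
Step 2 — look for an integer root (rational root theorem: any rational root is an integer divisor of 99). Testing λ = 9:
  p(9) = 729 - 1296 + 666 - 99 = 0  ✓
  Dividing out (λ - 9): p(λ) = (λ - 9)(λ² - 7λ + 11).
Step 3 — remaining eigenvalues from the quadratic λ² - 7λ + 11 = 0:
  Δ = 7² - 4·11 = 49 - 44 = 5,  λ = (7 ± √5)/2 = (7 ± 2.2361)/2 ≈ 4.618 or 2.382.
  Sorted: λ_1 = 9,  λ_2 = 4.618,  λ_3 = 2.382  (check: sum = 16 = tr ✓).

Step 4 — unit eigenvector for λ_1 = 9: v spans the null space of (Sigma - λ_1 I), whose rows are
  r_1 = (0, 0, 0),  r_2 = (0, -6, 1),  r_3 = (0, 1, -5).
  v is orthogonal to every row, so take v ∝ r_2 × r_3 = ((-6)·(-5) - (1)·(1), (1)·(0) - (0)·(-5), (0)·(1) - (-6)·(0)) = (29, 0, 0).
  Rescale (divide by 29): u = (1, 0, 0).
  ||u|| = √((1)² + (0)² + (0)²) = √(1) = 1,  v_1 = u/||u|| ≈ (1, 0, 0) (||v_1|| = 1).

λ_1 = 9,  λ_2 = 4.618,  λ_3 = 2.382;  v_1 ≈ (1, 0, 0)


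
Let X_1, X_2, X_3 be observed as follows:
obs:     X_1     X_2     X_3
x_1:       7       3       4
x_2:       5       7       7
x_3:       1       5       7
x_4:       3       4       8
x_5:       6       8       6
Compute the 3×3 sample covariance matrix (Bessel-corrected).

Step 1 — column means:
  mean(X_1) = (7 + 5 + 1 + 3 + 6) / 5 = 22/5 = 4.4
  mean(X_2) = (3 + 7 + 5 + 4 + 8) / 5 = 27/5 = 5.4
  mean(X_3) = (4 + 7 + 7 + 8 + 6) / 5 = 32/5 = 6.4

Step 2 — sample covariance S[i,j] = (1/(n-1)) · Σ_k (x_{k,i} - mean_i) · (x_{k,j} - mean_j), with n-1 = 4.
  S[X_1,X_1] = ((2.6)·(2.6) + (0.6)·(0.6) + (-3.4)·(-3.4) + (-1.4)·(-1.4) + (1.6)·(1.6)) / 4 = 23.2/4 = 5.8
  S[X_1,X_2] = ((2.6)·(-2.4) + (0.6)·(1.6) + (-3.4)·(-0.4) + (-1.4)·(-1.4) + (1.6)·(2.6)) / 4 = 2.2/4 = 0.55
  S[X_1,X_3] = ((2.6)·(-2.4) + (0.6)·(0.6) + (-3.4)·(0.6) + (-1.4)·(1.6) + (1.6)·(-0.4)) / 4 = -10.8/4 = -2.7
  S[X_2,X_2] = ((-2.4)·(-2.4) + (1.6)·(1.6) + (-0.4)·(-0.4) + (-1.4)·(-1.4) + (2.6)·(2.6)) / 4 = 17.2/4 = 4.3
  S[X_2,X_3] = ((-2.4)·(-2.4) + (1.6)·(0.6) + (-0.4)·(0.6) + (-1.4)·(1.6) + (2.6)·(-0.4)) / 4 = 3.2/4 = 0.8
  S[X_3,X_3] = ((-2.4)·(-2.4) + (0.6)·(0.6) + (0.6)·(0.6) + (1.6)·(1.6) + (-0.4)·(-0.4)) / 4 = 9.2/4 = 2.3

S is symmetric (S[j,i] = S[i,j]). Assembling:

S = [[5.8, 0.55, -2.7],
 [0.55, 4.3, 0.8],
 [-2.7, 0.8, 2.3]]


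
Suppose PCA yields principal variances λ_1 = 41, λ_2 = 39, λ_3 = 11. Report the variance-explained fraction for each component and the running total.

Step 1 — total variance = trace(Sigma) = Σ λ_i = 41 + 39 + 11 = 91.

Step 2 — fraction explained by component i = λ_i / Σ λ:
  PC1: 41/91 = 0.4505
  PC2: 39/91 = 0.4286
  PC3: 11/91 = 0.1209

Step 3 — cumulative fraction after k components = (λ_1 + ... + λ_k) / Σ λ:
  k = 1: 41/91 = 0.4505
  k = 2: (41 + 39)/91 = 80/91 = 0.8791
  k = 3: (41 + 39 + 11)/91 = 91/91 = 1

Summary (fraction, with percent):

explained: PC1 0.4505 (45.05%), PC2 0.4286 (42.86%), PC3 0.1209 (12.09%);  cumulative: 0.4505, 0.8791, 1


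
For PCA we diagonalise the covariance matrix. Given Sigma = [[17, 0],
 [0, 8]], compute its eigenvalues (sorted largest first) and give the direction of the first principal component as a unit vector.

Step 1 — characteristic polynomial of 2×2 Sigma:
  det(Sigma - λI) = λ² - trace · λ + det = 0.
  trace = 17 + 8 = 25, det = 17·8 - (0)² = 136.
Step 2 — discriminant:
  Δ = trace² - 4·det = 625 - 544 = 81.
Step 3 — eigenvalues:
  λ = (trace ± √Δ)/2 = (25 ± 9)/2,
  λ_1 = 17,  λ_2 = 8.

Step 4 — unit eigenvector for λ_1: Sigma is diagonal, so its eigenvectors are the coordinate axes. λ_1 = 17 is the diagonal entry on the first coordinate axis, hence
  v_1 = (1, 0) (||v_1|| = 1).

λ_1 = 17,  λ_2 = 8;  v_1 ≈ (1, 0)


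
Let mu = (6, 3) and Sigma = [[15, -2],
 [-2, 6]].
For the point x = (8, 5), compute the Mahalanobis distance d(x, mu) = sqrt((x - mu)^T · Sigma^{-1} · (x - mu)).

Step 1 — centre the observation: (x - mu) = (2, 2).

Step 2 — invert Sigma. det(Sigma) = 15·6 - (-2)² = 86.
  Sigma^{-1} = (1/det) · [[d, -b], [-b, a]] = [[0.0698, 0.0233],
 [0.0233, 0.1744]].

Step 3 — form the quadratic (x - mu)^T · Sigma^{-1} · (x - mu):
  Sigma^{-1} · (x - mu) = (0.186, 0.3953).
  (x - mu)^T · [Sigma^{-1} · (x - mu)] = (2)·(0.186) + (2)·(0.3953) = 1.1628.

Step 4 — take square root: d = √(1.1628) ≈ 1.0783.

d(x, mu) = √(1.1628) ≈ 1.0783


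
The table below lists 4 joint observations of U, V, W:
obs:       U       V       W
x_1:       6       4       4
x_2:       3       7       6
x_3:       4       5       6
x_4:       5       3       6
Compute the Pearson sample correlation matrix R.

Step 1 — column means:
  mean(U) = (6 + 3 + 4 + 5) / 4 = 18/4 = 4.5
  mean(V) = (4 + 7 + 5 + 3) / 4 = 19/4 = 4.75
  mean(W) = (4 + 6 + 6 + 6) / 4 = 22/4 = 5.5

Step 2 — sample variances and covariances s[i,j] = (1/(n-1)) · Σ_k (x_{k,i} - mean_i) · (x_{k,j} - mean_j), with n-1 = 3:
  s[U,U] = ((1.5)·(1.5) + (-1.5)·(-1.5) + (-0.5)·(-0.5) + (0.5)·(0.5)) / 3 = 5/3 = 1.6667
  s[U,V] = ((1.5)·(-0.75) + (-1.5)·(2.25) + (-0.5)·(0.25) + (0.5)·(-1.75)) / 3 = -5.5/3 = -1.8333
  s[U,W] = ((1.5)·(-1.5) + (-1.5)·(0.5) + (-0.5)·(0.5) + (0.5)·(0.5)) / 3 = -3/3 = -1
  s[V,V] = ((-0.75)·(-0.75) + (2.25)·(2.25) + (0.25)·(0.25) + (-1.75)·(-1.75)) / 3 = 8.75/3 = 2.9167
  s[V,W] = ((-0.75)·(-1.5) + (2.25)·(0.5) + (0.25)·(0.5) + (-1.75)·(0.5)) / 3 = 1.5/3 = 0.5
  s[W,W] = ((-1.5)·(-1.5) + (0.5)·(0.5) + (0.5)·(0.5) + (0.5)·(0.5)) / 3 = 3/3 = 1
  Sample standard deviations s_i = √(s[i,i]):
  s(U) = √(1.6667) = 1.291
  s(V) = √(2.9167) = 1.7078
  s(W) = √(1) = 1

Step 3 — r_{ij} = s_{ij} / (s_i · s_j):
  r[U,U] = 1 (diagonal).
  r[U,V] = -1.8333 / (1.291 · 1.7078) = -1.8333 / 2.2048 = -0.8315
  r[U,W] = -1 / (1.291 · 1) = -1 / 1.291 = -0.7746
  r[V,V] = 1 (diagonal).
  r[V,W] = 0.5 / (1.7078 · 1) = 0.5 / 1.7078 = 0.2928
  r[W,W] = 1 (diagonal).

R is symmetric with unit diagonal. Assembling:

R = [[1, -0.8315, -0.7746],
 [-0.8315, 1, 0.2928],
 [-0.7746, 0.2928, 1]]


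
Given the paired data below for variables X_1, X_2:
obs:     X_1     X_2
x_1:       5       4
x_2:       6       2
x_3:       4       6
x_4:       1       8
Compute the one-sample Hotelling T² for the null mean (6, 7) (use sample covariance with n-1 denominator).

Step 1 — sample mean vector:
  mean(X_1) = (5 + 6 + 4 + 1) / 4 = 16/4 = 4
  mean(X_2) = (4 + 2 + 6 + 8) / 4 = 20/4 = 5
  x̄ = (4, 5),  deviation x̄ - mu_0 = (4, 5) - (6, 7) = (-2, -2).

Step 2 — sample covariance matrix, S[i,j] = (1/(n-1)) · Σ_k (x_{k,i} - mean_i) · (x_{k,j} - mean_j), divisor n-1 = 3:
  S[X_1,X_1] = ((1)·(1) + (2)·(2) + (0)·(0) + (-3)·(-3)) / 3 = 14/3 = 4.6667
  S[X_1,X_2] = ((1)·(-1) + (2)·(-3) + (0)·(1) + (-3)·(3)) / 3 = -16/3 = -5.3333
  S[X_2,X_2] = ((-1)·(-1) + (-3)·(-3) + (1)·(1) + (3)·(3)) / 3 = 20/3 = 6.6667
  S = [[4.6667, -5.3333],
 [-5.3333, 6.6667]].

Step 3 — invert S. det(S) = 4.6667·6.6667 - (-5.3333)² = 2.6667.
  S^{-1} = (1/det) · [[d, -b], [-b, a]] = [[2.5, 2],
 [2, 1.75]].

Step 4 — quadratic form (x̄ - mu_0)^T · S^{-1} · (x̄ - mu_0):
  S^{-1} · (x̄ - mu_0) = (-9, -7.5),
  (x̄ - mu_0)^T · [...] = (-2)·(-9) + (-2)·(-7.5) = 33.

Step 5 — scale by n: T² = 4 · 33 = 132.

T² ≈ 132


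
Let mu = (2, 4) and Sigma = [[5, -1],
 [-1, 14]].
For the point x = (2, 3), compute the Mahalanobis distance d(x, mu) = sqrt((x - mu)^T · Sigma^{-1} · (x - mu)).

Step 1 — centre the observation: (x - mu) = (0, -1).

Step 2 — invert Sigma. det(Sigma) = 5·14 - (-1)² = 69.
  Sigma^{-1} = (1/det) · [[d, -b], [-b, a]] = [[0.2029, 0.0145],
 [0.0145, 0.0725]].

Step 3 — form the quadratic (x - mu)^T · Sigma^{-1} · (x - mu):
  Sigma^{-1} · (x - mu) = (-0.0145, -0.0725).
  (x - mu)^T · [Sigma^{-1} · (x - mu)] = (0)·(-0.0145) + (-1)·(-0.0725) = 0.0725.

Step 4 — take square root: d = √(0.0725) ≈ 0.2692.

d(x, mu) = √(0.0725) ≈ 0.2692


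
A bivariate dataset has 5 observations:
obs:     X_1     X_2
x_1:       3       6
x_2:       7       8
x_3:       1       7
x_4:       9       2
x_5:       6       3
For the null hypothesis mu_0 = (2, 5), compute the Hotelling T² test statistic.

Step 1 — sample mean vector:
  mean(X_1) = (3 + 7 + 1 + 9 + 6) / 5 = 26/5 = 5.2
  mean(X_2) = (6 + 8 + 7 + 2 + 3) / 5 = 26/5 = 5.2
  x̄ = (5.2, 5.2),  deviation x̄ - mu_0 = (5.2, 5.2) - (2, 5) = (3.2, 0.2).

Step 2 — sample covariance matrix, S[i,j] = (1/(n-1)) · Σ_k (x_{k,i} - mean_i) · (x_{k,j} - mean_j), divisor n-1 = 4:
  S[X_1,X_1] = ((-2.2)·(-2.2) + (1.8)·(1.8) + (-4.2)·(-4.2) + (3.8)·(3.8) + (0.8)·(0.8)) / 4 = 40.8/4 = 10.2
  S[X_1,X_2] = ((-2.2)·(0.8) + (1.8)·(2.8) + (-4.2)·(1.8) + (3.8)·(-3.2) + (0.8)·(-2.2)) / 4 = -18.2/4 = -4.55
  S[X_2,X_2] = ((0.8)·(0.8) + (2.8)·(2.8) + (1.8)·(1.8) + (-3.2)·(-3.2) + (-2.2)·(-2.2)) / 4 = 26.8/4 = 6.7
  S = [[10.2, -4.55],
 [-4.55, 6.7]].

Step 3 — invert S. det(S) = 10.2·6.7 - (-4.55)² = 47.6375.
  S^{-1} = (1/det) · [[d, -b], [-b, a]] = [[0.1406, 0.0955],
 [0.0955, 0.2141]].

Step 4 — quadratic form (x̄ - mu_0)^T · S^{-1} · (x̄ - mu_0):
  S^{-1} · (x̄ - mu_0) = (0.4692, 0.3485),
  (x̄ - mu_0)^T · [...] = (3.2)·(0.4692) + (0.2)·(0.3485) = 1.571.

Step 5 — scale by n: T² = 5 · 1.571 = 7.8552.

T² ≈ 7.8552


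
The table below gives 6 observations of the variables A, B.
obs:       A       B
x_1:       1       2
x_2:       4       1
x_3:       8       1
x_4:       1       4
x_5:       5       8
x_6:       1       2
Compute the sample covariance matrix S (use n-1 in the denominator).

Step 1 — column means:
  mean(A) = (1 + 4 + 8 + 1 + 5 + 1) / 6 = 20/6 = 3.3333
  mean(B) = (2 + 1 + 1 + 4 + 8 + 2) / 6 = 18/6 = 3

Step 2 — sample covariance S[i,j] = (1/(n-1)) · Σ_k (x_{k,i} - mean_i) · (x_{k,j} - mean_j), with n-1 = 5.
  S[A,A] = ((-2.3333)·(-2.3333) + (0.6667)·(0.6667) + (4.6667)·(4.6667) + (-2.3333)·(-2.3333) + (1.6667)·(1.6667) + (-2.3333)·(-2.3333)) / 5 = 41.3333/5 = 8.2667
  S[A,B] = ((-2.3333)·(-1) + (0.6667)·(-2) + (4.6667)·(-2) + (-2.3333)·(1) + (1.6667)·(5) + (-2.3333)·(-1)) / 5 = 0/5 = 0
  S[B,B] = ((-1)·(-1) + (-2)·(-2) + (-2)·(-2) + (1)·(1) + (5)·(5) + (-1)·(-1)) / 5 = 36/5 = 7.2

S is symmetric (S[j,i] = S[i,j]). Assembling:

S = [[8.2667, 0],
 [0, 7.2]]


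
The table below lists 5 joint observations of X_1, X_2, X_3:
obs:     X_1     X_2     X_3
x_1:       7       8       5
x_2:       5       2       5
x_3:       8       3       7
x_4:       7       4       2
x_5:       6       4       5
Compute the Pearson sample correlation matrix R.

Step 1 — column means:
  mean(X_1) = (7 + 5 + 8 + 7 + 6) / 5 = 33/5 = 6.6
  mean(X_2) = (8 + 2 + 3 + 4 + 4) / 5 = 21/5 = 4.2
  mean(X_3) = (5 + 5 + 7 + 2 + 5) / 5 = 24/5 = 4.8

Step 2 — sample variances and covariances s[i,j] = (1/(n-1)) · Σ_k (x_{k,i} - mean_i) · (x_{k,j} - mean_j), with n-1 = 4:
  s[X_1,X_1] = ((0.4)·(0.4) + (-1.6)·(-1.6) + (1.4)·(1.4) + (0.4)·(0.4) + (-0.6)·(-0.6)) / 4 = 5.2/4 = 1.3
  s[X_1,X_2] = ((0.4)·(3.8) + (-1.6)·(-2.2) + (1.4)·(-1.2) + (0.4)·(-0.2) + (-0.6)·(-0.2)) / 4 = 3.4/4 = 0.85
  s[X_1,X_3] = ((0.4)·(0.2) + (-1.6)·(0.2) + (1.4)·(2.2) + (0.4)·(-2.8) + (-0.6)·(0.2)) / 4 = 1.6/4 = 0.4
  s[X_2,X_2] = ((3.8)·(3.8) + (-2.2)·(-2.2) + (-1.2)·(-1.2) + (-0.2)·(-0.2) + (-0.2)·(-0.2)) / 4 = 20.8/4 = 5.2
  s[X_2,X_3] = ((3.8)·(0.2) + (-2.2)·(0.2) + (-1.2)·(2.2) + (-0.2)·(-2.8) + (-0.2)·(0.2)) / 4 = -1.8/4 = -0.45
  s[X_3,X_3] = ((0.2)·(0.2) + (0.2)·(0.2) + (2.2)·(2.2) + (-2.8)·(-2.8) + (0.2)·(0.2)) / 4 = 12.8/4 = 3.2
  Sample standard deviations s_i = √(s[i,i]):
  s(X_1) = √(1.3) = 1.1402
  s(X_2) = √(5.2) = 2.2804
  s(X_3) = √(3.2) = 1.7889

Step 3 — r_{ij} = s_{ij} / (s_i · s_j):
  r[X_1,X_1] = 1 (diagonal).
  r[X_1,X_2] = 0.85 / (1.1402 · 2.2804) = 0.85 / 2.6 = 0.3269
  r[X_1,X_3] = 0.4 / (1.1402 · 1.7889) = 0.4 / 2.0396 = 0.1961
  r[X_2,X_2] = 1 (diagonal).
  r[X_2,X_3] = -0.45 / (2.2804 · 1.7889) = -0.45 / 4.0792 = -0.1103
  r[X_3,X_3] = 1 (diagonal).

R is symmetric with unit diagonal. Assembling:

R = [[1, 0.3269, 0.1961],
 [0.3269, 1, -0.1103],
 [0.1961, -0.1103, 1]]


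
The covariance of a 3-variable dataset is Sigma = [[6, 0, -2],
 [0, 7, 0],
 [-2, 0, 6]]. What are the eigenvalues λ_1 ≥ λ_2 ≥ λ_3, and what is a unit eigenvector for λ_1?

Step 1 — characteristic polynomial p(λ) = det(λI - Sigma) = λ³ - tr·λ² + c_1·λ - det, where tr = trace, c_1 = sum of the principal 2×2 minors, det = det(Sigma):
  tr = 6 + 7 + 6 = 19,
  c_1 = (6·7 - (0)²) + (6·6 - (-2)²) + (7·6 - (0)²) = 42 + 32 + 42 = 116,
  det = 6·(7·6 - (0)²) - (0)·((0)·6 - (0)·(-2)) + (-2)·((0)·(0) - 7·(-2)) = 6·(42) - (0)·(0) + (-2)·(14) = 224.
  So p(λ) = λ³ - 19λ² + 116λ - 224.
Step 2 — look for an integer root (rational root theorem: any rational root is an integer divisor of 224). Testing λ = 4:
  p(4) = 64 - 304 + 464 - 224 = 0  ✓
  Dividing out (λ - 4): p(λ) = (λ - 4)(λ² - 15λ + 56).
Step 3 — remaining eigenvalues from the quadratic λ² - 15λ + 56 = 0:
  Δ = 15² - 4·56 = 225 - 224 = 1,  λ = (15 ± √1)/2 = (15 ± 1)/2 = 8 or 7.
  Sorted: λ_1 = 8,  λ_2 = 7,  λ_3 = 4  (check: sum = 19 = tr ✓).

Step 4 — unit eigenvector for λ_1 = 8: v spans the null space of (Sigma - λ_1 I), whose rows are
  r_1 = (-2, 0, -2),  r_2 = (0, -1, 0),  r_3 = (-2, 0, -2).
  v is orthogonal to every row, so take v ∝ r_1 × r_2 = ((0)·(0) - (-2)·(-1), (-2)·(0) - (-2)·(0), (-2)·(-1) - (0)·(0)) = (-2, 0, 2).
  Rescale (divide by 2; multiply by -1 so the first nonzero entry is positive): u = (1, 0, -1).
  ||u|| = √((1)² + (0)² + (-1)²) = √(2) ≈ 1.4142,  v_1 = u/||u|| ≈ (0.7071, 0, -0.7071) (||v_1|| = 1).

λ_1 = 8,  λ_2 = 7,  λ_3 = 4;  v_1 ≈ (0.7071, 0, -0.7071)


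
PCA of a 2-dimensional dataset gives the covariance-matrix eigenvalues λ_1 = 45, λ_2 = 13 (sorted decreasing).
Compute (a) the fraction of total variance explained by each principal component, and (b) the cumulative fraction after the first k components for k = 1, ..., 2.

Step 1 — total variance = trace(Sigma) = Σ λ_i = 45 + 13 = 58.

Step 2 — fraction explained by component i = λ_i / Σ λ:
  PC1: 45/58 = 0.7759
  PC2: 13/58 = 0.2241

Step 3 — cumulative fraction after k components = (λ_1 + ... + λ_k) / Σ λ:
  k = 1: 45/58 = 0.7759
  k = 2: (45 + 13)/58 = 58/58 = 1

Summary (fraction, with percent):

explained: PC1 0.7759 (77.59%), PC2 0.2241 (22.41%);  cumulative: 0.7759, 1


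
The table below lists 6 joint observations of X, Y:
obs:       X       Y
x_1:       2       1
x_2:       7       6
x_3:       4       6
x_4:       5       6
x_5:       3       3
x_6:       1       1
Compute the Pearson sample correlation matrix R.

Step 1 — column means:
  mean(X) = (2 + 7 + 4 + 5 + 3 + 1) / 6 = 22/6 = 3.6667
  mean(Y) = (1 + 6 + 6 + 6 + 3 + 1) / 6 = 23/6 = 3.8333

Step 2 — sample variances and covariances s[i,j] = (1/(n-1)) · Σ_k (x_{k,i} - mean_i) · (x_{k,j} - mean_j), with n-1 = 5:
  s[X,X] = ((-1.6667)·(-1.6667) + (3.3333)·(3.3333) + (0.3333)·(0.3333) + (1.3333)·(1.3333) + (-0.6667)·(-0.6667) + (-2.6667)·(-2.6667)) / 5 = 23.3333/5 = 4.6667
  s[X,Y] = ((-1.6667)·(-2.8333) + (3.3333)·(2.1667) + (0.3333)·(2.1667) + (1.3333)·(2.1667) + (-0.6667)·(-0.8333) + (-2.6667)·(-2.8333)) / 5 = 23.6667/5 = 4.7333
  s[Y,Y] = ((-2.8333)·(-2.8333) + (2.1667)·(2.1667) + (2.1667)·(2.1667) + (2.1667)·(2.1667) + (-0.8333)·(-0.8333) + (-2.8333)·(-2.8333)) / 5 = 30.8333/5 = 6.1667
  Sample standard deviations s_i = √(s[i,i]):
  s(X) = √(4.6667) = 2.1602
  s(Y) = √(6.1667) = 2.4833

Step 3 — r_{ij} = s_{ij} / (s_i · s_j):
  r[X,X] = 1 (diagonal).
  r[X,Y] = 4.7333 / (2.1602 · 2.4833) = 4.7333 / 5.3645 = 0.8823
  r[Y,Y] = 1 (diagonal).

R is symmetric with unit diagonal. Assembling:

R = [[1, 0.8823],
 [0.8823, 1]]


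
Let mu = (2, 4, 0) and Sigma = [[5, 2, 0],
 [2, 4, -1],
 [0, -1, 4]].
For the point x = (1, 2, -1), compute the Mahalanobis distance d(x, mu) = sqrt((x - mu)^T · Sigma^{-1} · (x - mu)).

Step 1 — centre the observation: (x - mu) = (-1, -2, -1).

Step 2 — invert Sigma (cofactor / det for 3×3, or solve directly):
  Sigma^{-1} = [[0.2542, -0.1356, -0.0339],
 [-0.1356, 0.339, 0.0847],
 [-0.0339, 0.0847, 0.2712]].

Step 3 — form the quadratic (x - mu)^T · Sigma^{-1} · (x - mu):
  Sigma^{-1} · (x - mu) = (0.0508, -0.6271, -0.4068).
  (x - mu)^T · [Sigma^{-1} · (x - mu)] = (-1)·(0.0508) + (-2)·(-0.6271) + (-1)·(-0.4068) = 1.6102.

Step 4 — take square root: d = √(1.6102) ≈ 1.2689.

d(x, mu) = √(1.6102) ≈ 1.2689


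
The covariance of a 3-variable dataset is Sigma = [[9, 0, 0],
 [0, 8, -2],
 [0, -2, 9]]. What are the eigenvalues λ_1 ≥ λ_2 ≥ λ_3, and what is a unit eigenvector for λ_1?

Step 1 — characteristic polynomial p(λ) = det(λI - Sigma) = λ³ - tr·λ² + c_1·λ - det, where tr = trace, c_1 = sum of the principal 2×2 minors, det = det(Sigma):
  tr = 9 + 8 + 9 = 26,
  c_1 = (9·8 - (0)²) + (9·9 - (0)²) + (8·9 - (-2)²) = 72 + 81 + 68 = 221,
  det = 9·(8·9 - (-2)²) - (0)·((0)·9 - (-2)·(0)) + (0)·((0)·(-2) - 8·(0)) = 9·(68) - (0)·(0) + (0)·(0) = 612.
  So p(λ) = λ³ - 26λ² + 221λ - 612.
Step 2 — look for an integer root (rational root theorem: any rational root is an integer divisor of 612). Testing λ = 9:
  p(9) = 729 - 2106 + 1989 - 612 = 0  ✓
  Dividing out (λ - 9): p(λ) = (λ - 9)(λ² - 17λ + 68).
Step 3 — remaining eigenvalues from the quadratic λ² - 17λ + 68 = 0:
  Δ = 17² - 4·68 = 289 - 272 = 17,  λ = (17 ± √17)/2 = (17 ± 4.1231)/2 ≈ 10.5616 or 6.4384.
  Sorted: λ_1 = 10.5616,  λ_2 = 9,  λ_3 = 6.4384  (check: sum = 26 = tr ✓).

Step 4 — unit eigenvector for λ_1 ≈ 10.5616: v spans the null space of (Sigma - λ_1 I), whose rows are
  r_1 = (-1.5616, 0, 0),  r_2 = (0, -2.5616, -2),  r_3 = (0, -2, -1.5616).
  v is orthogonal to every row, so take v ∝ r_1 × r_2 = ((0)·(-2) - (0)·(-2.5616), (0)·(0) - (-1.5616)·(-2), (-1.5616)·(-2.5616) - (0)·(0)) ≈ (0, -3.1231, 4).
  Rescale (multiply by -1 so the first nonzero entry is positive): u = (0, 3.1231, -4).
  ||u|| = √((0)² + (3.1231)² + (-4)²) = √(25.7538) ≈ 5.0748,  v_1 = u/||u|| ≈ (0, 0.6154, -0.7882) (||v_1|| = 1).

λ_1 = 10.5616,  λ_2 = 9,  λ_3 = 6.4384;  v_1 ≈ (0, 0.6154, -0.7882)
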